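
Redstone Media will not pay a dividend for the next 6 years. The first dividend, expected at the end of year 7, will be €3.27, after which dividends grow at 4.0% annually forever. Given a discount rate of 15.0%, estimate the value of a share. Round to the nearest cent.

€12.85

Deferred-dividend DDM. At t=6 the remaining stream is a growing perpetuity with first payment D_7 = 3.27.
V_6 = D_7/(r−g) = 3.27/(0.15−0.04) = 29.7273
P₀ = V_6/(1+r)^6 = 29.7273/(1+0.15)^6 = 12.8519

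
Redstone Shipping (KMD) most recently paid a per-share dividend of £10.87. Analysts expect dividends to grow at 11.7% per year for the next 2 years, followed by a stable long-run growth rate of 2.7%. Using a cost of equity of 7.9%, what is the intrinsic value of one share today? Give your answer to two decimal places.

£252.97

Two-stage DDM. Project D₁…D_2 at 0.117, terminal growth 0.027, discount at r = 0.079.
D_1 = 12.1418
D_2 = 13.5624
Terminal value at t=2: TV = D_3/(r−g) = 13.9286/(0.079−0.027) = 267.8570
P₀ = 12.1418/(1+0.079)^1 + 13.5624/(1+0.079)^2 + 267.8570/(1+0.079)^2 = 252.9720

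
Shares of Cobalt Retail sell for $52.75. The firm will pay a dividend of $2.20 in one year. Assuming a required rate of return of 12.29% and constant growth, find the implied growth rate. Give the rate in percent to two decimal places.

8.12%

From P₀ = D₁/(r − g), the implied growth is g = r − D₁/P₀.
g = 0.1229 − 2.20/52.75 = 0.1229 − 0.04171 = 0.08119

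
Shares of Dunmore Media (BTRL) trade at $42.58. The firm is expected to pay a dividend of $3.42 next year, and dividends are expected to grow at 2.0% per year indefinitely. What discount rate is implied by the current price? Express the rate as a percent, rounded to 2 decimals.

Rearranging the constant-growth DDM: r = D₁/P₀ + g.
r = 3.4200 / 42.58 + 0.02 = 0.08032 + 0.02 = 0.10032

10.03%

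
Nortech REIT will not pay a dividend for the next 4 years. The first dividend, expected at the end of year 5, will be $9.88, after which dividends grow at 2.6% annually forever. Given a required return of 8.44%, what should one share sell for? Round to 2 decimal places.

Deferred-dividend DDM. At t=4 the remaining stream is a growing perpetuity with first payment D_5 = 9.88.
V_4 = D_5/(r−g) = 9.88/(0.0844−0.026) = 169.1781
P₀ = V_4/(1+r)^4 = 169.1781/(1+0.0844)^4 = 122.3450

$122.34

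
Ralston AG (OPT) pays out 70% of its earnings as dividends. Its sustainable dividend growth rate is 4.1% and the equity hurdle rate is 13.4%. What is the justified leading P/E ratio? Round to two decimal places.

7.53

Justified leading P/E = b/(r−g) = 0.70/(0.134−0.041) = 7.5269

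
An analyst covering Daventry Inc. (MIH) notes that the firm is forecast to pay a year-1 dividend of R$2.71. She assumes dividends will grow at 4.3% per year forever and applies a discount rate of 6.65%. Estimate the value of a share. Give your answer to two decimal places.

R$115.32

Gordon growth model: P₀ = D₁/(r − g), with D₁ = 2.71 given directly.
P₀ = 2.7100 / (0.0665 − 0.043) = 2.7100 / 0.0235 = 115.3191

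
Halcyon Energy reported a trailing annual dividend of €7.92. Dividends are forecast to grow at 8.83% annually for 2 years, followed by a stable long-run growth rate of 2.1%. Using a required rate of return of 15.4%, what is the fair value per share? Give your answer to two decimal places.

Two-stage DDM. Project D₁…D_2 at 0.0883, terminal growth 0.021, discount at r = 0.154.
D_1 = 8.6193
D_2 = 9.3804
Terminal value at t=2: TV = D_3/(r−g) = 9.5774/(0.154−0.021) = 72.0106
P₀ = 8.6193/(1+0.154)^1 + 9.3804/(1+0.154)^2 + 72.0106/(1+0.154)^2 = 68.5865

€68.59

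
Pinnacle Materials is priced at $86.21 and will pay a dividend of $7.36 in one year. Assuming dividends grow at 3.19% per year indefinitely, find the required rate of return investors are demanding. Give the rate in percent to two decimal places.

11.73%

Rearranging the constant-growth DDM: r = D₁/P₀ + g.
r = 7.3600 / 86.21 + 0.0319 = 0.08537 + 0.0319 = 0.11727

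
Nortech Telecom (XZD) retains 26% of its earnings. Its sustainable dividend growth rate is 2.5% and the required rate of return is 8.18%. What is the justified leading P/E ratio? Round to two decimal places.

Payout ratio b = 1 − 0.26 = 0.74.
Justified leading P/E = b/(r−g) = 0.74/(0.0818−0.025) = 13.0282

13.03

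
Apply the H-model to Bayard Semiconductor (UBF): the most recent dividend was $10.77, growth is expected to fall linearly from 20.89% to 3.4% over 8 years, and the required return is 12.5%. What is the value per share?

$205.17

H-model: P₀ = D₀[(1+g_L) + H(g_S−g_L)]/(r−g_L), with H = 8/2 = 4.
P₀ = 10.77 × [(1+0.034) + 4×(0.2089−0.034)] / (0.125−0.034)
   = 10.77 × 1.7336 / 0.091 = 205.1744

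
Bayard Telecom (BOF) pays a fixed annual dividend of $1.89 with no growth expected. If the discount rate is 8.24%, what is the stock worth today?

$22.94

Zero-growth DDM (perpetuity): P₀ = D/r = 1.89 / 0.0824 = 22.9369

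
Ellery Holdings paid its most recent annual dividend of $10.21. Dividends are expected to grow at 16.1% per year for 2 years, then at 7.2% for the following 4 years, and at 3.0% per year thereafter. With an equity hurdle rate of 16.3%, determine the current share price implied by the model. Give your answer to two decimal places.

$110.59

Three-stage DDM. Project D₁…D_6; terminal Gordon value at t=6 with g = 0.03; discount at r = 0.163.
D_1 = 11.8538
D_2 = 13.7623
D_3 = 14.7532
D_4 = 15.8154
D_5 = 16.9541
D_6 = 18.1748
TV_6 = 18.7200/(0.163−0.03) = 140.7521
P₀ = Σ Dₜ/(1+r)ᵗ + TV_6/(1+r)^6 = 110.5867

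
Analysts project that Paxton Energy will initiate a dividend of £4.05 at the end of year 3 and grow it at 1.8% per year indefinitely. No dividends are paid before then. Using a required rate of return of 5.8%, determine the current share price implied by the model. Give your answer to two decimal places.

£90.45

Deferred-dividend DDM. At t=2 the remaining stream is a growing perpetuity with first payment D_3 = 4.05.
V_2 = D_3/(r−g) = 4.05/(0.058−0.018) = 101.2500
P₀ = V_2/(1+r)^2 = 101.2500/(1+0.058)^2 = 90.4532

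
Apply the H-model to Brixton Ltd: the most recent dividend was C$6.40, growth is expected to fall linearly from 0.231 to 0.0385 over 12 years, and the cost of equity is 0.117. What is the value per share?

C$178.83

H-model: P₀ = D₀[(1+g_L) + H(g_S−g_L)]/(r−g_L), with H = 12/2 = 6.
P₀ = 6.40 × [(1+0.0385) + 6×(0.231−0.0385)] / (0.117−0.0385)
   = 6.40 × 2.1935 / 0.0785 = 178.8331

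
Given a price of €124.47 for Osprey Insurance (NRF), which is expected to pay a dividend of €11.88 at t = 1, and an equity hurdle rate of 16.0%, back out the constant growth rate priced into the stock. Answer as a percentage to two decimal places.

From P₀ = D₁/(r − g), the implied growth is g = r − D₁/P₀.
g = 0.16 − 11.88/124.47 = 0.16 − 0.09544 = 0.06456

6.46%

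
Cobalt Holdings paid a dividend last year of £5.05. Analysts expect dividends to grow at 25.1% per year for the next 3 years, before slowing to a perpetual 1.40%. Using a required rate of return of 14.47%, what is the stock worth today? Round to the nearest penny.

£69.28

Two-stage DDM. Project D₁…D_3 at 0.251, terminal growth 0.014, discount at r = 0.1447.
D_1 = 6.3175
D_2 = 7.9033
D_3 = 9.8870
Terminal value at t=3: TV = D_4/(r−g) = 10.0254/(0.1447−0.014) = 76.7054
P₀ = 6.3175/(1+0.1447)^1 + 7.9033/(1+0.1447)^2 + 9.8870/(1+0.1447)^3 + 76.7054/(1+0.1447)^3 = 69.2808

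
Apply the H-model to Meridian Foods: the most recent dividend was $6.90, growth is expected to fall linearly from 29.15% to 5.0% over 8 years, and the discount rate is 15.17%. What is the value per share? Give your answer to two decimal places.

$136.78

H-model: P₀ = D₀[(1+g_L) + H(g_S−g_L)]/(r−g_L), with H = 8/2 = 4.
P₀ = 6.90 × [(1+0.05) + 4×(0.2915−0.05)] / (0.1517−0.05)
   = 6.90 × 2.0160 / 0.1017 = 136.7788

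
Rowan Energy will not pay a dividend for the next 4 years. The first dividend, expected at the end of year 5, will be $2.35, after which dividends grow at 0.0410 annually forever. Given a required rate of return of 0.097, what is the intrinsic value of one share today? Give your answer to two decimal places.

Deferred-dividend DDM. At t=4 the remaining stream is a growing perpetuity with first payment D_5 = 2.35.
V_4 = D_5/(r−g) = 2.35/(0.097−0.041) = 41.9643
P₀ = V_4/(1+r)^4 = 41.9643/(1+0.097)^4 = 28.9770

$28.98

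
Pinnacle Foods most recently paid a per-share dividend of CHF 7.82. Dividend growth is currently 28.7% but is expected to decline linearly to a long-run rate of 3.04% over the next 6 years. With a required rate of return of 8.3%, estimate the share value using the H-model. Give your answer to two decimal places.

H-model: P₀ = D₀[(1+g_L) + H(g_S−g_L)]/(r−g_L), with H = 6/2 = 3.
P₀ = 7.82 × [(1+0.0304) + 3×(0.287−0.0304)] / (0.083−0.0304)
   = 7.82 × 1.8002 / 0.0526 = 267.6343

CHF 267.63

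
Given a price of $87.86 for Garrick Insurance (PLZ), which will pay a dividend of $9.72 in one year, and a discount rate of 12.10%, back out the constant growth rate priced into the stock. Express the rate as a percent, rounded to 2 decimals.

From P₀ = D₁/(r − g), the implied growth is g = r − D₁/P₀.
g = 0.121 − 9.72/87.86 = 0.121 − 0.11063 = 0.01037

1.04%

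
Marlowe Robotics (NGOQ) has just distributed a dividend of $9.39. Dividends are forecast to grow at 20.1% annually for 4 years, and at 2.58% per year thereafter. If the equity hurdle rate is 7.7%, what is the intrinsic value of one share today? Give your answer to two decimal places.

Two-stage DDM. Project D₁…D_4 at 0.201, terminal growth 0.0258, discount at r = 0.077.
D_1 = 11.2774
D_2 = 13.5441
D_3 = 16.2665
D_4 = 19.5361
Terminal value at t=4: TV = D_5/(r−g) = 20.0401/(0.077−0.0258) = 391.4086
P₀ = 11.2774/(1+0.077)^1 + 13.5441/(1+0.077)^2 + 16.2665/(1+0.077)^3 + 19.5361/(1+0.077)^4 + 391.4086/(1+0.077)^4 = 340.6051

$340.61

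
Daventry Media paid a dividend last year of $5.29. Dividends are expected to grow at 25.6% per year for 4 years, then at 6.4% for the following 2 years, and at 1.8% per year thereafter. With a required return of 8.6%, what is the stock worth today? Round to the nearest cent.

$185.21

Three-stage DDM. Project D₁…D_6; terminal Gordon value at t=6 with g = 0.018; discount at r = 0.086.
D_1 = 6.6442
D_2 = 8.3452
D_3 = 10.4815
D_4 = 13.1648
D_5 = 14.0073
D_6 = 14.9038
TV_6 = 15.1721/(0.086−0.018) = 223.1189
P₀ = Σ Dₜ/(1+r)ᵗ + TV_6/(1+r)^6 = 185.2051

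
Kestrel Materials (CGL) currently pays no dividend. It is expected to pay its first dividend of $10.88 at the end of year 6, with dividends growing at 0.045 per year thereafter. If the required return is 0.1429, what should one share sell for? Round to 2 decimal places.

Deferred-dividend DDM. At t=5 the remaining stream is a growing perpetuity with first payment D_6 = 10.88.
V_5 = D_6/(r−g) = 10.88/(0.1429−0.045) = 111.1338
P₀ = V_5/(1+r)^5 = 111.1338/(1+0.1429)^5 = 56.9908

$56.99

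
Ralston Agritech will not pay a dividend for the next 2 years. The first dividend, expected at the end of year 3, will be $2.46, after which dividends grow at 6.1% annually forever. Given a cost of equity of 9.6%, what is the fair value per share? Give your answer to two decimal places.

$58.51

Deferred-dividend DDM. At t=2 the remaining stream is a growing perpetuity with first payment D_3 = 2.46.
V_2 = D_3/(r−g) = 2.46/(0.096−0.061) = 70.2857
P₀ = V_2/(1+r)^2 = 70.2857/(1+0.096)^2 = 58.5121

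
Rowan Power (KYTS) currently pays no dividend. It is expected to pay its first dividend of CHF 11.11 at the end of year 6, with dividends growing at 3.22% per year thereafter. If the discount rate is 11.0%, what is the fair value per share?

Deferred-dividend DDM. At t=5 the remaining stream is a growing perpetuity with first payment D_6 = 11.11.
V_5 = D_6/(r−g) = 11.11/(0.11−0.0322) = 142.8021
P₀ = V_5/(1+r)^5 = 142.8021/(1+0.11)^5 = 84.7461

CHF 84.75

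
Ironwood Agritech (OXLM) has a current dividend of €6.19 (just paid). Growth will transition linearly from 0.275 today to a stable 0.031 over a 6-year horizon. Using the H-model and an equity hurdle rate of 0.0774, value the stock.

H-model: P₀ = D₀[(1+g_L) + H(g_S−g_L)]/(r−g_L), with H = 6/2 = 3.
P₀ = 6.19 × [(1+0.031) + 3×(0.275−0.031)] / (0.0774−0.031)
   = 6.19 × 1.7630 / 0.0464 = 235.1933

€235.19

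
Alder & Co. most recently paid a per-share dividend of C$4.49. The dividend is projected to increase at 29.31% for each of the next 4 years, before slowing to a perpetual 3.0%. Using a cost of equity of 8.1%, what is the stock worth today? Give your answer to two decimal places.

C$214.34

Two-stage DDM. Project D₁…D_4 at 0.2931, terminal growth 0.03, discount at r = 0.081.
D_1 = 5.8060
D_2 = 7.5078
D_3 = 9.7083
D_4 = 12.5538
Terminal value at t=4: TV = D_5/(r−g) = 12.9304/(0.081−0.03) = 253.5373
P₀ = 5.8060/(1+0.081)^1 + 7.5078/(1+0.081)^2 + 9.7083/(1+0.081)^3 + 12.5538/(1+0.081)^4 + 253.5373/(1+0.081)^4 = 214.3433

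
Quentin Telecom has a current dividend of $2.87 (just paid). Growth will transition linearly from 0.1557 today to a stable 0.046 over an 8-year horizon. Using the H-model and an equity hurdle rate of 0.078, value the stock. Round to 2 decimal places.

$133.17

H-model: P₀ = D₀[(1+g_L) + H(g_S−g_L)]/(r−g_L), with H = 8/2 = 4.
P₀ = 2.87 × [(1+0.046) + 4×(0.1557−0.046)] / (0.078−0.046)
   = 2.87 × 1.4848 / 0.032 = 133.1680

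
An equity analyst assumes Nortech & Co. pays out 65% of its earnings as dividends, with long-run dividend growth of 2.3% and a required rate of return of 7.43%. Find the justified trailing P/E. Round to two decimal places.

12.96

Justified trailing P/E = b(1+g)/(r−g) = 0.65×(1+0.023)/(0.0743−0.023) = 12.9620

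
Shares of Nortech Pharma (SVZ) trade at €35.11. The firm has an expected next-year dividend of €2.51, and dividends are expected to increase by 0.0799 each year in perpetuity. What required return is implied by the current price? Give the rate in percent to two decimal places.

15.14%

Rearranging the constant-growth DDM: r = D₁/P₀ + g.
r = 2.5100 / 35.11 + 0.0799 = 0.07149 + 0.0799 = 0.15139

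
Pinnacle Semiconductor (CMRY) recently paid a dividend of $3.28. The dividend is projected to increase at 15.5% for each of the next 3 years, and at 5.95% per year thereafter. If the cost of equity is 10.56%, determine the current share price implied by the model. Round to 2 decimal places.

$96.69

Two-stage DDM. Project D₁…D_3 at 0.155, terminal growth 0.0595, discount at r = 0.1056.
D_1 = 3.7884
D_2 = 4.3756
D_3 = 5.0538
Terminal value at t=3: TV = D_4/(r−g) = 5.3545/(0.1056−0.0595) = 116.1502
P₀ = 3.7884/(1+0.1056)^1 + 4.3756/(1+0.1056)^2 + 5.0538/(1+0.1056)^3 + 116.1502/(1+0.1056)^3 = 96.6918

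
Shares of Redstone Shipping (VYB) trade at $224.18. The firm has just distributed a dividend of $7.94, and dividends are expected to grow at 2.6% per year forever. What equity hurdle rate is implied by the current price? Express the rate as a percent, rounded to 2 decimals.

Rearranging the constant-growth DDM: r = D₁/P₀ + g.
D₁ = 7.94 × (1 + 0.026) = 8.1464.
r = 8.1464 / 224.18 + 0.026 = 0.03634 + 0.026 = 0.06234

6.23%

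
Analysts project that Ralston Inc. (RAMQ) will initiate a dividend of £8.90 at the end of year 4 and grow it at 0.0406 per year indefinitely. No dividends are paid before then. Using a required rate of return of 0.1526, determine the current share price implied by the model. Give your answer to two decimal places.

Deferred-dividend DDM. At t=3 the remaining stream is a growing perpetuity with first payment D_4 = 8.90.
V_3 = D_4/(r−g) = 8.90/(0.1526−0.0406) = 79.4643
P₀ = V_3/(1+r)^3 = 79.4643/(1+0.1526)^3 = 51.8963

£51.90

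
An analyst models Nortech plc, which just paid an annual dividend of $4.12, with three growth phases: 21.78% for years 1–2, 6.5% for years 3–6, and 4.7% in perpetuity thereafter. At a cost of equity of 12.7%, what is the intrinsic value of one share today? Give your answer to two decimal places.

Three-stage DDM. Project D₁…D_6; terminal Gordon value at t=6 with g = 0.047; discount at r = 0.127.
D_1 = 5.0173
D_2 = 6.1101
D_3 = 6.5073
D_4 = 6.9302
D_5 = 7.3807
D_6 = 7.8605
TV_6 = 8.2299/(0.127−0.047) = 102.8737
P₀ = Σ Dₜ/(1+r)ᵗ + TV_6/(1+r)^6 = 76.2068

$76.21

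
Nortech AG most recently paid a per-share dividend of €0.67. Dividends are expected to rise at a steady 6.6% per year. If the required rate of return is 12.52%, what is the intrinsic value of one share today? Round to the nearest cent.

€12.06

Gordon growth model: P₀ = D₁/(r − g). D₁ = 0.67 × (1 + 0.066) = 0.7142.
P₀ = 0.7142 / (0.1252 − 0.066) = 0.7142 / 0.0592 = 12.0645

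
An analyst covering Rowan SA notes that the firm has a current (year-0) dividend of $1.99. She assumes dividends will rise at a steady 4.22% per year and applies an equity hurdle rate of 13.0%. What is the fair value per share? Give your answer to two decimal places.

Gordon growth model: P₀ = D₁/(r − g). D₁ = 1.99 × (1 + 0.0422) = 2.0740.
P₀ = 2.0740 / (0.13 − 0.0422) = 2.0740 / 0.0878 = 23.6216

$23.62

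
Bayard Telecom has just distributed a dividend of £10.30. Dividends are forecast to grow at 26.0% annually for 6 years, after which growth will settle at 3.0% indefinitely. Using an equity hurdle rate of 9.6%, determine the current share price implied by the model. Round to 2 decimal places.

Two-stage DDM. Project D₁…D_6 at 0.26, terminal growth 0.03, discount at r = 0.096.
D_1 = 12.9780
D_2 = 16.3523
D_3 = 20.6039
D_4 = 25.9609
D_5 = 32.7107
D_6 = 41.2155
Terminal value at t=6: TV = D_7/(r−g) = 42.4520/(0.096−0.03) = 643.2115
P₀ = 12.9780/(1+0.096)^1 + 16.3523/(1+0.096)^2 + 20.6039/(1+0.096)^3 + 25.9609/(1+0.096)^4 + 32.7107/(1+0.096)^5 + 41.2155/(1+0.096)^6 + 643.2115/(1+0.096)^6 = 474.6593

£474.66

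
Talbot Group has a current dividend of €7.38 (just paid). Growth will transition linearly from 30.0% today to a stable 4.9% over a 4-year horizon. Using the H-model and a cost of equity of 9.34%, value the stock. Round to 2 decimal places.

H-model: P₀ = D₀[(1+g_L) + H(g_S−g_L)]/(r−g_L), with H = 4/2 = 2.
P₀ = 7.38 × [(1+0.049) + 2×(0.3−0.049)] / (0.0934−0.049)
   = 7.38 × 1.5510 / 0.0444 = 257.8014

€257.80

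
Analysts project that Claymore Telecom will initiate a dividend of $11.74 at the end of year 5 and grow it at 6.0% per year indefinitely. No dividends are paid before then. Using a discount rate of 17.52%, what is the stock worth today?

$53.43

Deferred-dividend DDM. At t=4 the remaining stream is a growing perpetuity with first payment D_5 = 11.74.
V_4 = D_5/(r−g) = 11.74/(0.1752−0.06) = 101.9097
P₀ = V_4/(1+r)^4 = 101.9097/(1+0.1752)^4 = 53.4279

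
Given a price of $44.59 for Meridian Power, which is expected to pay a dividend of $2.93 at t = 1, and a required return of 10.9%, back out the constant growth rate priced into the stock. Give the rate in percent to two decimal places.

From P₀ = D₁/(r − g), the implied growth is g = r − D₁/P₀.
g = 0.109 − 2.93/44.59 = 0.109 − 0.06571 = 0.04329

4.33%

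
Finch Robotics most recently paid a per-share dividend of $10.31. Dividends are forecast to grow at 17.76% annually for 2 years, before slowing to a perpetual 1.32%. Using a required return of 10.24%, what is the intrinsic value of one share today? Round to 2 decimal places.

$156.41

Two-stage DDM. Project D₁…D_2 at 0.1776, terminal growth 0.0132, discount at r = 0.1024.
D_1 = 12.1411
D_2 = 14.2973
Terminal value at t=2: TV = D_3/(r−g) = 14.4860/(0.1024−0.0132) = 162.3995
P₀ = 12.1411/(1+0.1024)^1 + 14.2973/(1+0.1024)^2 + 162.3995/(1+0.1024)^2 = 156.4085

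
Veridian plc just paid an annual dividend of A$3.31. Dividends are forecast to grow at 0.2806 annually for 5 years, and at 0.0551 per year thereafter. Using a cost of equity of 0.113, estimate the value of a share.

Two-stage DDM. Project D₁…D_5 at 0.2806, terminal growth 0.0551, discount at r = 0.113.
D_1 = 4.2388
D_2 = 5.4282
D_3 = 6.9513
D_4 = 8.9019
D_5 = 11.3998
Terminal value at t=5: TV = D_6/(r−g) = 12.0279/(0.113−0.0551) = 207.7354
P₀ = 4.2388/(1+0.113)^1 + 5.4282/(1+0.113)^2 + 6.9513/(1+0.113)^3 + 8.9019/(1+0.113)^4 + 11.3998/(1+0.113)^5 + 207.7354/(1+0.113)^5 = 147.3359

A$147.34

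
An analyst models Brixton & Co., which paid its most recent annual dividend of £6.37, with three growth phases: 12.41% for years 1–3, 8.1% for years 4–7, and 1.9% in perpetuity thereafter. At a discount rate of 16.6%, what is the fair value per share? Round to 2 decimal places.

Three-stage DDM. Project D₁…D_7; terminal Gordon value at t=7 with g = 0.019; discount at r = 0.166.
D_1 = 7.1605
D_2 = 8.0491
D_3 = 9.0480
D_4 = 9.7809
D_5 = 10.5732
D_6 = 11.4296
D_7 = 12.3554
TV_7 = 12.5902/(0.166−0.019) = 85.6473
P₀ = Σ Dₜ/(1+r)ᵗ + TV_7/(1+r)^7 = 65.9611

£65.96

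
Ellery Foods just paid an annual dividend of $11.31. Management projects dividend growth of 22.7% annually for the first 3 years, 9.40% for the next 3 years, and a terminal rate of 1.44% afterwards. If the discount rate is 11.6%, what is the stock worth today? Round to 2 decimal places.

Three-stage DDM. Project D₁…D_6; terminal Gordon value at t=6 with g = 0.0144; discount at r = 0.116.
D_1 = 13.8774
D_2 = 17.0275
D_3 = 20.8928
D_4 = 22.8567
D_5 = 25.0052
D_6 = 27.3557
TV_6 = 27.7496/(0.116−0.0144) = 273.1265
P₀ = Σ Dₜ/(1+r)ᵗ + TV_6/(1+r)^6 = 225.8551

$225.86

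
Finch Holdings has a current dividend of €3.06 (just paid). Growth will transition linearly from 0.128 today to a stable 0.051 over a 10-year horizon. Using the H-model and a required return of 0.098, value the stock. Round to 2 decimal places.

H-model: P₀ = D₀[(1+g_L) + H(g_S−g_L)]/(r−g_L), with H = 10/2 = 5.
P₀ = 3.06 × [(1+0.051) + 5×(0.128−0.051)] / (0.098−0.051)
   = 3.06 × 1.4360 / 0.047 = 93.4928

€93.49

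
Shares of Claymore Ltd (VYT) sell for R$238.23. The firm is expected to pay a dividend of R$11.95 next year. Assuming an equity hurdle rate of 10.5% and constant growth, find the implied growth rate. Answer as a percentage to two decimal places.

From P₀ = D₁/(r − g), the implied growth is g = r − D₁/P₀.
g = 0.105 − 11.95/238.23 = 0.105 − 0.05016 = 0.05484

5.48%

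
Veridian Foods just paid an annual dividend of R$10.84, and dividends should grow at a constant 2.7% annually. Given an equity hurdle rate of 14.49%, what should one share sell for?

R$94.42

Gordon growth model: P₀ = D₁/(r − g). D₁ = 10.84 × (1 + 0.027) = 11.1327.
P₀ = 11.1327 / (0.1449 − 0.027) = 11.1327 / 0.1179 = 94.4248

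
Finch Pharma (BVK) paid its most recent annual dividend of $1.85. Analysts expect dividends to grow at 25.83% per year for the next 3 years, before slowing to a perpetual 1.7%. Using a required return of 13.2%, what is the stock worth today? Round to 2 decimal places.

Two-stage DDM. Project D₁…D_3 at 0.2583, terminal growth 0.017, discount at r = 0.132.
D_1 = 2.3279
D_2 = 2.9291
D_3 = 3.6857
Terminal value at t=3: TV = D_4/(r−g) = 3.7484/(0.132−0.017) = 32.5947
P₀ = 2.3279/(1+0.132)^1 + 2.9291/(1+0.132)^2 + 3.6857/(1+0.132)^3 + 32.5947/(1+0.132)^3 = 29.3534

$29.35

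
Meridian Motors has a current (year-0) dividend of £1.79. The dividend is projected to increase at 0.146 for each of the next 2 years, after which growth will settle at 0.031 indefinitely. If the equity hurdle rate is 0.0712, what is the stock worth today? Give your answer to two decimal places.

Two-stage DDM. Project D₁…D_2 at 0.146, terminal growth 0.031, discount at r = 0.0712.
D_1 = 2.0513
D_2 = 2.3508
Terminal value at t=2: TV = D_3/(r−g) = 2.4237/(0.0712−0.031) = 60.2913
P₀ = 2.0513/(1+0.0712)^1 + 2.3508/(1+0.0712)^2 + 60.2913/(1+0.0712)^2 = 56.5066

£56.51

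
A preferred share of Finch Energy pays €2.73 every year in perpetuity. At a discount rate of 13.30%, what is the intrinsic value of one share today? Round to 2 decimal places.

€20.53

Zero-growth DDM (perpetuity): P₀ = D/r = 2.73 / 0.133 = 20.5263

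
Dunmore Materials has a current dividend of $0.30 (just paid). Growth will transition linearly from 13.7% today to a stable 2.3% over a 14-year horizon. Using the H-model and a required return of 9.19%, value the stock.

$7.93

H-model: P₀ = D₀[(1+g_L) + H(g_S−g_L)]/(r−g_L), with H = 14/2 = 7.
P₀ = 0.30 × [(1+0.023) + 7×(0.137−0.023)] / (0.0919−0.023)
   = 0.30 × 1.8210 / 0.0689 = 7.9289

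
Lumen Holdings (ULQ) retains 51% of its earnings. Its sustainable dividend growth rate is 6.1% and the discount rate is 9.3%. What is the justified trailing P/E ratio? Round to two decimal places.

16.25

Payout ratio b = 1 − 0.51 = 0.49.
Justified trailing P/E = b(1+g)/(r−g) = 0.49×(1+0.061)/(0.093−0.061) = 16.2466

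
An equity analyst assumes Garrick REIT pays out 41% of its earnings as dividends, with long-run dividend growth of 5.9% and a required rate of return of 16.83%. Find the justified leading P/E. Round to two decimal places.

3.75

Justified leading P/E = b/(r−g) = 0.41/(0.1683−0.059) = 3.7511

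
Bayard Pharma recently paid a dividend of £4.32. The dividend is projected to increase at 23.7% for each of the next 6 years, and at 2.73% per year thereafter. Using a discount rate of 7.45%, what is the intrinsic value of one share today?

£262.56

Two-stage DDM. Project D₁…D_6 at 0.237, terminal growth 0.0273, discount at r = 0.0745.
D_1 = 5.3438
D_2 = 6.6103
D_3 = 8.1770
D_4 = 10.1149
D_5 = 12.5122
D_6 = 15.4775
Terminal value at t=6: TV = D_7/(r−g) = 15.9001/(0.0745−0.0273) = 336.8660
P₀ = 5.3438/(1+0.0745)^1 + 6.6103/(1+0.0745)^2 + 8.1770/(1+0.0745)^3 + 10.1149/(1+0.0745)^4 + 12.5122/(1+0.0745)^5 + 15.4775/(1+0.0745)^6 + 336.8660/(1+0.0745)^6 = 262.5573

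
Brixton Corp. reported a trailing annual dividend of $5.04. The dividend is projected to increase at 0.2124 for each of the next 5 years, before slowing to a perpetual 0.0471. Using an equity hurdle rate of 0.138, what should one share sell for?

$110.28

Two-stage DDM. Project D₁…D_5 at 0.2124, terminal growth 0.0471, discount at r = 0.138.
D_1 = 6.1105
D_2 = 7.4084
D_3 = 8.9819
D_4 = 10.8897
D_5 = 13.2026
Terminal value at t=5: TV = D_6/(r−g) = 13.8245/(0.138−0.0471) = 152.0843
P₀ = 6.1105/(1+0.138)^1 + 7.4084/(1+0.138)^2 + 8.9819/(1+0.138)^3 + 10.8897/(1+0.138)^4 + 13.2026/(1+0.138)^5 + 152.0843/(1+0.138)^5 = 110.2795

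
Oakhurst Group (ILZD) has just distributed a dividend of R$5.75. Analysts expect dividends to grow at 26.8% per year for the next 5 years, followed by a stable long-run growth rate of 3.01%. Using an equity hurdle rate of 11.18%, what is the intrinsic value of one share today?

Two-stage DDM. Project D₁…D_5 at 0.268, terminal growth 0.0301, discount at r = 0.1118.
D_1 = 7.2910
D_2 = 9.2450
D_3 = 11.7226
D_4 = 14.8643
D_5 = 18.8479
Terminal value at t=5: TV = D_6/(r−g) = 19.4153/(0.1118−0.0301) = 237.6410
P₀ = 7.2910/(1+0.1118)^1 + 9.2450/(1+0.1118)^2 + 11.7226/(1+0.1118)^3 + 14.8643/(1+0.1118)^4 + 18.8479/(1+0.1118)^5 + 237.6410/(1+0.1118)^5 = 183.2808

R$183.28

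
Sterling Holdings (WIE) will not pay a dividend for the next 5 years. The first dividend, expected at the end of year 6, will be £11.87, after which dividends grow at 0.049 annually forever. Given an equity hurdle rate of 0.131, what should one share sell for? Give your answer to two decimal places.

£78.22

Deferred-dividend DDM. At t=5 the remaining stream is a growing perpetuity with first payment D_6 = 11.87.
V_5 = D_6/(r−g) = 11.87/(0.131−0.049) = 144.7561
P₀ = V_5/(1+r)^5 = 144.7561/(1+0.131)^5 = 78.2211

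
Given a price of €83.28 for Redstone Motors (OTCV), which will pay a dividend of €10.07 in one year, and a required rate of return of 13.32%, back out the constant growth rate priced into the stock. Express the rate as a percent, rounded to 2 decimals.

From P₀ = D₁/(r − g), the implied growth is g = r − D₁/P₀.
g = 0.1332 − 10.07/83.28 = 0.1332 − 0.12092 = 0.01228

1.23%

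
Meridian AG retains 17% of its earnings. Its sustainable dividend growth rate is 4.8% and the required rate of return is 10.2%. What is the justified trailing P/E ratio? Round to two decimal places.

16.11

Payout ratio b = 1 − 0.17 = 0.83.
Justified trailing P/E = b(1+g)/(r−g) = 0.83×(1+0.048)/(0.102−0.048) = 16.1081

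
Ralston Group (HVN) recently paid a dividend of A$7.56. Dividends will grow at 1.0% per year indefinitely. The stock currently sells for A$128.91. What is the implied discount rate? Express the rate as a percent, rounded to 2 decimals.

Rearranging the constant-growth DDM: r = D₁/P₀ + g.
D₁ = 7.56 × (1 + 0.01) = 7.6356.
r = 7.6356 / 128.91 + 0.01 = 0.05923 + 0.01 = 0.06923

6.92%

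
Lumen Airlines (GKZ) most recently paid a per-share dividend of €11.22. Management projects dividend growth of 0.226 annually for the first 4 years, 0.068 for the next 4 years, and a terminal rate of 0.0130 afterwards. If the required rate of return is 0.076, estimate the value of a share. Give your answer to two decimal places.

€432.23

Three-stage DDM. Project D₁…D_8; terminal Gordon value at t=8 with g = 0.013; discount at r = 0.076.
D_1 = 13.7557
D_2 = 16.8645
D_3 = 20.6759
D_4 = 25.3486
D_5 = 27.0724
D_6 = 28.9133
D_7 = 30.8794
D_8 = 32.9792
TV_8 = 33.4079/(0.076−0.013) = 530.2841
P₀ = Σ Dₜ/(1+r)ᵗ + TV_8/(1+r)^8 = 432.2329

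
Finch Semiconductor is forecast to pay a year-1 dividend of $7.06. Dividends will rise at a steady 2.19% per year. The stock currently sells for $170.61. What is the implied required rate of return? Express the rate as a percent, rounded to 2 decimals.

6.33%

Rearranging the constant-growth DDM: r = D₁/P₀ + g.
r = 7.0600 / 170.61 + 0.0219 = 0.04138 + 0.0219 = 0.06328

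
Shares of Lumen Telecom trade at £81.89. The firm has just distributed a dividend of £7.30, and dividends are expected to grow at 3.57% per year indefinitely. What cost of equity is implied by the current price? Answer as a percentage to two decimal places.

12.80%

Rearranging the constant-growth DDM: r = D₁/P₀ + g.
D₁ = 7.30 × (1 + 0.0357) = 7.5606.
r = 7.5606 / 81.89 + 0.0357 = 0.09233 + 0.0357 = 0.12803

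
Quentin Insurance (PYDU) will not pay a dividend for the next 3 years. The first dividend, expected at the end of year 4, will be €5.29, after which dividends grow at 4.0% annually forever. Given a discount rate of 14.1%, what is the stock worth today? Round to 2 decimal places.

€35.26

Deferred-dividend DDM. At t=3 the remaining stream is a growing perpetuity with first payment D_4 = 5.29.
V_3 = D_4/(r−g) = 5.29/(0.141−0.04) = 52.3762
P₀ = V_3/(1+r)^3 = 52.3762/(1+0.141)^3 = 35.2596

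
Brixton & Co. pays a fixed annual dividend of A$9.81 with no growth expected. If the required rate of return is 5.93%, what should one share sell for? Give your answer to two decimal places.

A$165.43

Zero-growth DDM (perpetuity): P₀ = D/r = 9.81 / 0.0593 = 165.4300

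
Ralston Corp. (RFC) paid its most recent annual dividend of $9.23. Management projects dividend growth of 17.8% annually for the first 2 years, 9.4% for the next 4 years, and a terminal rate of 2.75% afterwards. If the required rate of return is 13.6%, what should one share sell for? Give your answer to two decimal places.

$136.50

Three-stage DDM. Project D₁…D_6; terminal Gordon value at t=6 with g = 0.0275; discount at r = 0.136.
D_1 = 10.8729
D_2 = 12.8083
D_3 = 14.0123
D_4 = 15.3295
D_5 = 16.7704
D_6 = 18.3469
TV_6 = 18.8514/(0.136−0.0275) = 173.7455
P₀ = Σ Dₜ/(1+r)ᵗ + TV_6/(1+r)^6 = 136.5037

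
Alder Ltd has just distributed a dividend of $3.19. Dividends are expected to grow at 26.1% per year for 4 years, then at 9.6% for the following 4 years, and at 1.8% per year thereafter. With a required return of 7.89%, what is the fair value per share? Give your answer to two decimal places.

$149.87

Three-stage DDM. Project D₁…D_8; terminal Gordon value at t=8 with g = 0.018; discount at r = 0.0789.
D_1 = 4.0226
D_2 = 5.0725
D_3 = 6.3964
D_4 = 8.0659
D_5 = 8.8402
D_6 = 9.6888
D_7 = 10.6190
D_8 = 11.6384
TV_8 = 11.8479/(0.0789−0.018) = 194.5466
P₀ = Σ Dₜ/(1+r)ᵗ + TV_8/(1+r)^8 = 149.8701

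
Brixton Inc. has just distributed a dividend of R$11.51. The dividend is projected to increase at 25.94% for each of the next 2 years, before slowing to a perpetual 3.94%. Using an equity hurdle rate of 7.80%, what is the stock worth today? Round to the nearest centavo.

R$452.18

Two-stage DDM. Project D₁…D_2 at 0.2594, terminal growth 0.0394, discount at r = 0.078.
D_1 = 14.4957
D_2 = 18.2559
Terminal value at t=2: TV = D_3/(r−g) = 18.9752/(0.078−0.0394) = 491.5844
P₀ = 14.4957/(1+0.078)^1 + 18.2559/(1+0.078)^2 + 491.5844/(1+0.078)^2 = 452.1761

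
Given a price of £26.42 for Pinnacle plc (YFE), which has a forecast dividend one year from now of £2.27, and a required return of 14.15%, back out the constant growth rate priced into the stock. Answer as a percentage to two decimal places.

5.56%

From P₀ = D₁/(r − g), the implied growth is g = r − D₁/P₀.
g = 0.1415 − 2.27/26.42 = 0.1415 − 0.08592 = 0.05558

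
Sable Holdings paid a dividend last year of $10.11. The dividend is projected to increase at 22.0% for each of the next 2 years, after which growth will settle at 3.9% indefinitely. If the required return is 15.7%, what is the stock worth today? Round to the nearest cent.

$120.88

Two-stage DDM. Project D₁…D_2 at 0.22, terminal growth 0.039, discount at r = 0.157.
D_1 = 12.3342
D_2 = 15.0477
Terminal value at t=2: TV = D_3/(r−g) = 15.6346/(0.157−0.039) = 132.4965
P₀ = 12.3342/(1+0.157)^1 + 15.0477/(1+0.157)^2 + 132.4965/(1+0.157)^2 = 120.8792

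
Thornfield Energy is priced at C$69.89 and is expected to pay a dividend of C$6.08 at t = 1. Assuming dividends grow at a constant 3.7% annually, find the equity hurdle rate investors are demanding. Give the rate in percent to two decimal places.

Rearranging the constant-growth DDM: r = D₁/P₀ + g.
r = 6.0800 / 69.89 + 0.037 = 0.08699 + 0.037 = 0.12399

12.40%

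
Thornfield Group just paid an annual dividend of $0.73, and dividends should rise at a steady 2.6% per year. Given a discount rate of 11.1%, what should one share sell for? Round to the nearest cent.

$8.81

Gordon growth model: P₀ = D₁/(r − g). D₁ = 0.73 × (1 + 0.026) = 0.7490.
P₀ = 0.7490 / (0.111 − 0.026) = 0.7490 / 0.085 = 8.8115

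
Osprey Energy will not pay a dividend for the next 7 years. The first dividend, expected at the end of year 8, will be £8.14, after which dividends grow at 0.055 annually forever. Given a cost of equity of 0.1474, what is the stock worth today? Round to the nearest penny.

Deferred-dividend DDM. At t=7 the remaining stream is a growing perpetuity with first payment D_8 = 8.14.
V_7 = D_8/(r−g) = 8.14/(0.1474−0.055) = 88.0952
P₀ = V_7/(1+r)^7 = 88.0952/(1+0.1474)^7 = 33.6472

£33.65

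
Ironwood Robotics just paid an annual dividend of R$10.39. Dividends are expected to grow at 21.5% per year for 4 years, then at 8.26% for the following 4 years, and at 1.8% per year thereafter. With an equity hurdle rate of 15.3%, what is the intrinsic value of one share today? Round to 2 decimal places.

R$166.43

Three-stage DDM. Project D₁…D_8; terminal Gordon value at t=8 with g = 0.018; discount at r = 0.153.
D_1 = 12.6239
D_2 = 15.3380
D_3 = 18.6356
D_4 = 22.6423
D_5 = 24.5126
D_6 = 26.5373
D_7 = 28.7293
D_8 = 31.1023
TV_8 = 31.6622/(0.153−0.018) = 234.5345
P₀ = Σ Dₜ/(1+r)ᵗ + TV_8/(1+r)^8 = 166.4310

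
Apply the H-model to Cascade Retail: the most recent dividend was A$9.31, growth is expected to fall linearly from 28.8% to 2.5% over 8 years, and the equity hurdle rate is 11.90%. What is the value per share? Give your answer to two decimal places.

A$205.71

H-model: P₀ = D₀[(1+g_L) + H(g_S−g_L)]/(r−g_L), with H = 8/2 = 4.
P₀ = 9.31 × [(1+0.025) + 4×(0.288−0.025)] / (0.119−0.025)
   = 9.31 × 2.0770 / 0.094 = 205.7114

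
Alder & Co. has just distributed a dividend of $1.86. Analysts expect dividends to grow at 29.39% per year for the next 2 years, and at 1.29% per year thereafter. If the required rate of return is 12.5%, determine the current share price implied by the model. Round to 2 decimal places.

Two-stage DDM. Project D₁…D_2 at 0.2939, terminal growth 0.0129, discount at r = 0.125.
D_1 = 2.4067
D_2 = 3.1140
Terminal value at t=2: TV = D_3/(r−g) = 3.1541/(0.125−0.0129) = 28.1368
P₀ = 2.4067/(1+0.125)^1 + 3.1140/(1+0.125)^2 + 28.1368/(1+0.125)^2 = 26.8312

$26.83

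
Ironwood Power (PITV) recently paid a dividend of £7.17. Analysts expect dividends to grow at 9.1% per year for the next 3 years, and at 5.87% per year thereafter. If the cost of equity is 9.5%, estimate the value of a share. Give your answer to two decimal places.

£228.19

Two-stage DDM. Project D₁…D_3 at 0.091, terminal growth 0.0587, discount at r = 0.095.
D_1 = 7.8225
D_2 = 8.5343
D_3 = 9.3109
Terminal value at t=3: TV = D_4/(r−g) = 9.8575/(0.095−0.0587) = 271.5562
P₀ = 7.8225/(1+0.095)^1 + 8.5343/(1+0.095)^2 + 9.3109/(1+0.095)^3 + 271.5562/(1+0.095)^3 = 228.1850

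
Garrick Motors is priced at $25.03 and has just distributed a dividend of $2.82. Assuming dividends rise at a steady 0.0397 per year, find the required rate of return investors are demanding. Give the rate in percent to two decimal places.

Rearranging the constant-growth DDM: r = D₁/P₀ + g.
D₁ = 2.82 × (1 + 0.0397) = 2.9320.
r = 2.9320 / 25.03 + 0.0397 = 0.11714 + 0.0397 = 0.15684

15.68%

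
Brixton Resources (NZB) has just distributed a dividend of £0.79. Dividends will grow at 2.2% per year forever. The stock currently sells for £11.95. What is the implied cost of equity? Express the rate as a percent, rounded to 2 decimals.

8.96%

Rearranging the constant-growth DDM: r = D₁/P₀ + g.
D₁ = 0.79 × (1 + 0.022) = 0.8074.
r = 0.8074 / 11.95 + 0.022 = 0.06756 + 0.022 = 0.08956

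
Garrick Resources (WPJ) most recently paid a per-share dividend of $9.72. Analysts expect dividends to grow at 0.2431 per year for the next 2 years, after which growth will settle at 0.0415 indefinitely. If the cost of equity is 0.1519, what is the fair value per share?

$128.60

Two-stage DDM. Project D₁…D_2 at 0.2431, terminal growth 0.0415, discount at r = 0.1519.
D_1 = 12.0829
D_2 = 15.0203
Terminal value at t=2: TV = D_3/(r−g) = 15.6436/(0.1519−0.0415) = 141.6996
P₀ = 12.0829/(1+0.1519)^1 + 15.0203/(1+0.1519)^2 + 141.6996/(1+0.1519)^2 = 128.6017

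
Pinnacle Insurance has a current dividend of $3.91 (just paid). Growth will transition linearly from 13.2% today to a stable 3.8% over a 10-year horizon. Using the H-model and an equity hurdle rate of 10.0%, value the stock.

$95.10

H-model: P₀ = D₀[(1+g_L) + H(g_S−g_L)]/(r−g_L), with H = 10/2 = 5.
P₀ = 3.91 × [(1+0.038) + 5×(0.132−0.038)] / (0.1−0.038)
   = 3.91 × 1.5080 / 0.062 = 95.1013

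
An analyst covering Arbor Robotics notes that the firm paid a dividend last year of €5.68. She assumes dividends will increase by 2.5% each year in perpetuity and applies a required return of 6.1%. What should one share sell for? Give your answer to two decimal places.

Gordon growth model: P₀ = D₁/(r − g). D₁ = 5.68 × (1 + 0.025) = 5.8220.
P₀ = 5.8220 / (0.061 − 0.025) = 5.8220 / 0.036 = 161.7222

€161.72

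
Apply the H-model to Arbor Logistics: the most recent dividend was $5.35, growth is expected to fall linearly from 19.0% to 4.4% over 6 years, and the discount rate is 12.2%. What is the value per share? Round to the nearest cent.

H-model: P₀ = D₀[(1+g_L) + H(g_S−g_L)]/(r−g_L), with H = 6/2 = 3.
P₀ = 5.35 × [(1+0.044) + 3×(0.19−0.044)] / (0.122−0.044)
   = 5.35 × 1.4820 / 0.078 = 101.6500

$101.65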